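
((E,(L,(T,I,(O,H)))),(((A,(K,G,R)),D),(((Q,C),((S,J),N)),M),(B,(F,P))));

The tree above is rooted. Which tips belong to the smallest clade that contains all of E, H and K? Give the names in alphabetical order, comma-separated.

A, B, C, D, E, F, G, H, I, J, K, L, M, N, O, P, Q, R, S, T

Tracing E: it sits inside (E,(L,(T,I,(O,H)))).
Tracing H: it sits inside (O,H).
Tracing K: it sits inside (K,G,R).
The smallest clade enclosing all 3 is the whole tree (their MRCA is the root), so the answer is all 20 tips in alphabetical order.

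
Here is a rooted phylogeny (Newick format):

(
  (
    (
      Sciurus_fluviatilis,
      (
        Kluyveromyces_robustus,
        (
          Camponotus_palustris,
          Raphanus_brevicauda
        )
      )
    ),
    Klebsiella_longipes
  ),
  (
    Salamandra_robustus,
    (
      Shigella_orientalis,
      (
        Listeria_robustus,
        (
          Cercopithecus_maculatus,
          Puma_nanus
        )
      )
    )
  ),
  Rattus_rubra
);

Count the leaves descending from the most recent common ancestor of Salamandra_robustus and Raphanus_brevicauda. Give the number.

11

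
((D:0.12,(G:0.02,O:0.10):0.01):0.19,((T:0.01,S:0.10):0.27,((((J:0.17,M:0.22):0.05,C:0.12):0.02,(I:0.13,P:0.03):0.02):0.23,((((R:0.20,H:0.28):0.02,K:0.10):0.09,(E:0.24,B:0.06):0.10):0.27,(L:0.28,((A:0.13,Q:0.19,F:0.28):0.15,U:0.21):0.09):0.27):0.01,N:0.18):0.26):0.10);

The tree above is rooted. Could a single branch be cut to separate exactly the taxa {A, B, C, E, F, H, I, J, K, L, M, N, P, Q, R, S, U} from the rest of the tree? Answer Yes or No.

No

The MRCA of the listed taxa subtends ((T,S),((((J,M),C),(I,P)),((((R,H),K),(E,B)),(L,((A,Q,F),U))),N)).
That clade also contains T, which is not in the proposed group, so the group is not monophyletic.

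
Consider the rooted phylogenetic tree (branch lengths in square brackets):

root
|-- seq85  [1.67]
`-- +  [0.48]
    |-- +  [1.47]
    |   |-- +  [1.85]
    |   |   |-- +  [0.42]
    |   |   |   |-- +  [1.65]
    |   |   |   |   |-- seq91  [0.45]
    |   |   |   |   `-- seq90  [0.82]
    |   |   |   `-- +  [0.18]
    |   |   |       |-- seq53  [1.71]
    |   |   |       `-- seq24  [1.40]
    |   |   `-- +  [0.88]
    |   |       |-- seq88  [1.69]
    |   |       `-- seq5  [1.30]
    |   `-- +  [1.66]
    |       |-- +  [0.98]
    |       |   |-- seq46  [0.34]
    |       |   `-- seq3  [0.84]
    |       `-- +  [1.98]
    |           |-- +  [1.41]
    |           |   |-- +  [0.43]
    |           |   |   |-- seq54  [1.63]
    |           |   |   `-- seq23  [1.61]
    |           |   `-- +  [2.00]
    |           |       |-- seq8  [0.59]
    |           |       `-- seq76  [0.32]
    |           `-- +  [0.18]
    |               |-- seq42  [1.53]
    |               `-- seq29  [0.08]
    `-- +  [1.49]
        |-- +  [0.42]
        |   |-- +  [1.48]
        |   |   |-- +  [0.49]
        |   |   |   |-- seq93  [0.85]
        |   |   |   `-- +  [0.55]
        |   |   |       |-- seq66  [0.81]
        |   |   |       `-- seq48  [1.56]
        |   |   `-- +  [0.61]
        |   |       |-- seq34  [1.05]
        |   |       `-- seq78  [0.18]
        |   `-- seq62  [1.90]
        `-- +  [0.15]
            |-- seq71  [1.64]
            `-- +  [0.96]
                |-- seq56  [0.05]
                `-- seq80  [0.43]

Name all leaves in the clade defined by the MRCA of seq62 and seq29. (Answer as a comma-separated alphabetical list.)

Tracing seq62: it sits inside (((seq93,(seq66,seq48)),(seq34,seq78)),seq62).
Tracing seq29: it sits inside (seq42,seq29).
The smallest clade enclosing both is (((((seq91,seq90),(seq53,seq24)),(seq88,seq5)),((seq46,seq3),(((seq54,seq23),(seq8,seq76)),(seq42,seq29)))),((((seq93,(seq66,seq48)),(seq34,seq78)),seq62),(seq71,(seq56,seq80)))); the answer is its 23 terminal taxa in alphabetical order.

seq23, seq24, seq29, seq3, seq34, seq42, seq46, seq48, seq5, seq53, seq54, seq56, seq62, seq66, seq71, seq76, seq78, seq8, seq80, seq88, seq90, seq91, seq93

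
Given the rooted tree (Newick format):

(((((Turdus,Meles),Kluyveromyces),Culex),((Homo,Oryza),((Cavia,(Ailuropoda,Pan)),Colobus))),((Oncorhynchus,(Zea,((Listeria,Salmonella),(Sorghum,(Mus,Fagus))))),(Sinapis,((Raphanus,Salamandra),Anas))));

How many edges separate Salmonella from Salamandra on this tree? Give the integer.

The MRCA of Salmonella and Salamandra is the node subtending ((Oncorhynchus,(Zea,((Listeria,Salmonella),(Sorghum,(Mus,Fagus))))),(Sinapis,((Raphanus,Salamandra),Anas))).
From Salmonella up to that node: 5 branches. From Salamandra up to the same node: 4 branches. Total: 5 + 4 = 9.

9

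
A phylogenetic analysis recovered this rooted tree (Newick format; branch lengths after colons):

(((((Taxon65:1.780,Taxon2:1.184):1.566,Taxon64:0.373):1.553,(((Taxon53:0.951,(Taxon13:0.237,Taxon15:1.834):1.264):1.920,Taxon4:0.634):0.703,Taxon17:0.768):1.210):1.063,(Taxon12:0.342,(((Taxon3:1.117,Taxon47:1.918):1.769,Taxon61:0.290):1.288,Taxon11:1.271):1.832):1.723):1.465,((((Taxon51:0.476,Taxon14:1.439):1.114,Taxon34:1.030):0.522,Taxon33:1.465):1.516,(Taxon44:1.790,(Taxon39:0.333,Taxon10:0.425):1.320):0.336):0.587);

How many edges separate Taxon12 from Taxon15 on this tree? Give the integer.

The MRCA of Taxon12 and Taxon15 is the node subtending ((((Taxon65,Taxon2),Taxon64),(((Taxon53,(Taxon13,Taxon15)),Taxon4),Taxon17)),(Taxon12,(((Taxon3,Taxon47),Taxon61),Taxon11))).
From Taxon12 up to that node: 2 branches. From Taxon15 up to the same node: 6 branches. Total: 2 + 6 = 8.

8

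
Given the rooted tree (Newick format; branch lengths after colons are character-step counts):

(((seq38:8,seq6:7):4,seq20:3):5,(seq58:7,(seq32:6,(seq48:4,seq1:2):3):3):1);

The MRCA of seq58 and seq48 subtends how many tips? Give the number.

4

The MRCA of seq58 and seq48 is the node subtending (seq58,(seq32,(seq48,seq1))).
That clade contains 4 terminal taxa: seq1, seq32, seq48, seq58.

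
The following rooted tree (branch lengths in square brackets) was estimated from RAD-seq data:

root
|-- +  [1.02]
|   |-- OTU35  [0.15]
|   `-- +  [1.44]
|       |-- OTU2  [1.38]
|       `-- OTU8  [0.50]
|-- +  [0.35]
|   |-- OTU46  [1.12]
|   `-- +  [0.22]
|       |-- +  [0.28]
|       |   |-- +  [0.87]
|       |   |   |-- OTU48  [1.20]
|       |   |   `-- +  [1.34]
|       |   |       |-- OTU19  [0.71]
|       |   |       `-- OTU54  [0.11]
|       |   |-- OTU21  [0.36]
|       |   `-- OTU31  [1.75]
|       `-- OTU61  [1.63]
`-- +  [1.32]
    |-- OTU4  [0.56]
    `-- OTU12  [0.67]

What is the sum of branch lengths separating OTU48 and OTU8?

The path runs OTU48 → … → MRCA → … → OTU8; the MRCA is the root of the tree.
Branch lengths along that path: 1.20 + 0.87 + 0.28 + 0.22 + 0.35 + 1.02 + 1.44 + 0.50 = 5.88.

5.88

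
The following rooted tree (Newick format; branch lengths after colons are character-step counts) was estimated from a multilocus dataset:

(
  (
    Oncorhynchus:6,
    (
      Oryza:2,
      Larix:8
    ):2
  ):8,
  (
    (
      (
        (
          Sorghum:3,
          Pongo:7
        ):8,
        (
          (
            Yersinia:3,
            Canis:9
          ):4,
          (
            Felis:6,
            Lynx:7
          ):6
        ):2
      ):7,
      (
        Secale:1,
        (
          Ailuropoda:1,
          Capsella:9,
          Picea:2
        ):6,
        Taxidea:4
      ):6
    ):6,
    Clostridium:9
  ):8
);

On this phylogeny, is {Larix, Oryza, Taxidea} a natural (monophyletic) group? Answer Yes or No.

No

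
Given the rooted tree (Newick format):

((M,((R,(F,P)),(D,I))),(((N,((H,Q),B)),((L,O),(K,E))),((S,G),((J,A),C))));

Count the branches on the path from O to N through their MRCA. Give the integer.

The MRCA of O and N is the node subtending ((N,((H,Q),B)),((L,O),(K,E))).
From O up to that node: 3 branches. From N up to the same node: 2 branches. Total: 3 + 2 = 5.

5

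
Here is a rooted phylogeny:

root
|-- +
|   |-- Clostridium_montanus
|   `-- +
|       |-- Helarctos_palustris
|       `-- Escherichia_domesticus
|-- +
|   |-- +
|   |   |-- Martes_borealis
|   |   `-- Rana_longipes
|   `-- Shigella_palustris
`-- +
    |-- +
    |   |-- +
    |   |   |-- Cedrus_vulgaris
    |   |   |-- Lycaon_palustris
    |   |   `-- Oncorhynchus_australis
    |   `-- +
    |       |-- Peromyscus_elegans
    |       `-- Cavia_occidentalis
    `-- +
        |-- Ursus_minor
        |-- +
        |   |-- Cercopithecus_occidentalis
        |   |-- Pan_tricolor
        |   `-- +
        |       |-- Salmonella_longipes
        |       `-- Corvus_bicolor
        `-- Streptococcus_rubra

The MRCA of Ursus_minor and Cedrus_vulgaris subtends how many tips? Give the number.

11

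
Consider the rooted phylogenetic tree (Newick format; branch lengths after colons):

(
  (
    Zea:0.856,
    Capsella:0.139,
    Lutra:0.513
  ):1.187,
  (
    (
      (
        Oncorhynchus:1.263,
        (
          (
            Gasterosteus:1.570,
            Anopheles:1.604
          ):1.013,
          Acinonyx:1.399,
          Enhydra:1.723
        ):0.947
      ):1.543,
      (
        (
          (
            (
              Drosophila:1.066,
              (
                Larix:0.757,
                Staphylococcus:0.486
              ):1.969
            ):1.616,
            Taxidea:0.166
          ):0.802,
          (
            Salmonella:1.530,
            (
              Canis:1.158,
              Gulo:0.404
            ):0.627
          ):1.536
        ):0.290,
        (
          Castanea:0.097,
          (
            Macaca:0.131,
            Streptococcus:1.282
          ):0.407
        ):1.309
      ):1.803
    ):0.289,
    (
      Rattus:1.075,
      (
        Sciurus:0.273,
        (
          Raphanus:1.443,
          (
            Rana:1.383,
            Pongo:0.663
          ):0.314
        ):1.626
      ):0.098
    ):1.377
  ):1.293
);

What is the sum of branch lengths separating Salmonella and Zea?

8.784

The path runs Salmonella → … → MRCA → … → Zea; the MRCA is the root of the tree.
Branch lengths along that path: 1.530 + 1.536 + 0.290 + 1.803 + 0.289 + 1.293 + 1.187 + 0.856 = 8.784.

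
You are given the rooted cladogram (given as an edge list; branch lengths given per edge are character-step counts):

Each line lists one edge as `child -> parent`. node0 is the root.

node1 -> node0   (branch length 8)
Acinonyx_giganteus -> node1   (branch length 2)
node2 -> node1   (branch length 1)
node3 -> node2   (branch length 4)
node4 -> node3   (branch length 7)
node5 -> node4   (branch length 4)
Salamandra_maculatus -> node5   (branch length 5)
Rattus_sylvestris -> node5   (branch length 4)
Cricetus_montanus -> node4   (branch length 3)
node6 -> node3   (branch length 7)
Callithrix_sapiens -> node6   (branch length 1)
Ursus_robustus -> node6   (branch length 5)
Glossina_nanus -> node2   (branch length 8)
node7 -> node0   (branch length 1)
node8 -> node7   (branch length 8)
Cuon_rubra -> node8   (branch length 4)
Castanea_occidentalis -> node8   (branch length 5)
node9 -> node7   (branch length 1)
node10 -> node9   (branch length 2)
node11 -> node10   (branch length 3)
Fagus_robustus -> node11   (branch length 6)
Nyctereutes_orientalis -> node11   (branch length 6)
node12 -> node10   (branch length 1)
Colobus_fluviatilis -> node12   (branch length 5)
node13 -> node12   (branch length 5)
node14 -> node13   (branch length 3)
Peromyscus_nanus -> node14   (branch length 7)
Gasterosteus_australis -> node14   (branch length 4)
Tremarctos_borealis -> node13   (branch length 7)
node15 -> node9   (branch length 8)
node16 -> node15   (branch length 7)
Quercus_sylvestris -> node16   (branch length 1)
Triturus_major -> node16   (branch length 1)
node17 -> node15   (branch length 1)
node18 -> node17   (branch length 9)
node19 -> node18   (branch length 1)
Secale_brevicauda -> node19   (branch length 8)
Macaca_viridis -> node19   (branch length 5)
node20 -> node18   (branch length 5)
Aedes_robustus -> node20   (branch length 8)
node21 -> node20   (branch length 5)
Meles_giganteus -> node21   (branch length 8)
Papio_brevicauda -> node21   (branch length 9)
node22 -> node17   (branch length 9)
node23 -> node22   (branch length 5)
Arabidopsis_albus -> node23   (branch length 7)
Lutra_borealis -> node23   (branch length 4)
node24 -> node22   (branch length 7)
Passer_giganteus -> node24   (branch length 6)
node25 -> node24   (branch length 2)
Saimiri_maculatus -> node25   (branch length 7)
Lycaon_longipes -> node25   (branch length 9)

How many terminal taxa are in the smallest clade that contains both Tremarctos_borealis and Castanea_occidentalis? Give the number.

The MRCA of Tremarctos_borealis and Castanea_occidentalis is the node subtending ((Cuon_rubra,Castanea_occidentalis),(((Fagus_robustus,Nyctereutes_orientalis),(Colobus_fluviatilis,((Peromyscus_nanus,Gasterosteus_australis),Tremarctos_borealis))),((Quercus_sylvestris,Triturus_major),(((Secale_brevicauda,Macaca_viridis),(Aedes_robustus,(Meles_giganteus,Papio_brevicauda))),((Arabidopsis_albus,Lutra_borealis),(Passer_giganteus,(Saimiri_maculatus,Lycaon_longipes))))))).
That clade contains 20 terminal taxa: Aedes_robustus, Arabidopsis_albus, Castanea_occidentalis, Colobus_fluviatilis, Cuon_rubra, Fagus_robustus, Gasterosteus_australis, Lutra_borealis, Lycaon_longipes, Macaca_viridis, Meles_giganteus, Nyctereutes_orientalis, Papio_brevicauda, Passer_giganteus, Peromyscus_nanus, Quercus_sylvestris, Saimiri_maculatus, Secale_brevicauda, Tremarctos_borealis, Triturus_major.

20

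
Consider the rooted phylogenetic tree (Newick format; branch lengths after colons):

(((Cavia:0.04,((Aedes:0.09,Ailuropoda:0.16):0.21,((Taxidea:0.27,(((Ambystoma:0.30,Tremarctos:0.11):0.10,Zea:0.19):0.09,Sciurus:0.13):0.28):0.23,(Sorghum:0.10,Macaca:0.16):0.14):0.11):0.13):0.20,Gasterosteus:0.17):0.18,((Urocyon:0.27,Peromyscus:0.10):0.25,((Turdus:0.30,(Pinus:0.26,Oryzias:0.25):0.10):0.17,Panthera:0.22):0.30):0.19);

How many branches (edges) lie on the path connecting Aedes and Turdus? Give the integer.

The MRCA of Aedes and Turdus is the root of the tree.
From Aedes up to that node: 5 branches. From Turdus up to the same node: 4 branches. Total: 5 + 4 = 9.

9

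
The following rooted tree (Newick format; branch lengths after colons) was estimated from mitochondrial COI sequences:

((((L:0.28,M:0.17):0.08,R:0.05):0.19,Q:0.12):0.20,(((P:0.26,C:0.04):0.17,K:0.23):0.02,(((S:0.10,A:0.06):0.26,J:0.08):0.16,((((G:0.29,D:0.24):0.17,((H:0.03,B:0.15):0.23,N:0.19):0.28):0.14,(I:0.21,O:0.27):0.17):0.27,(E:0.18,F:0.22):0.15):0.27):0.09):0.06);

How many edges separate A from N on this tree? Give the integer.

8

The MRCA of A and N is the node subtending (((S,A),J),((((G,D),((H,B),N)),(I,O)),(E,F))).
From A up to that node: 3 branches. From N up to the same node: 5 branches. Total: 3 + 5 = 8.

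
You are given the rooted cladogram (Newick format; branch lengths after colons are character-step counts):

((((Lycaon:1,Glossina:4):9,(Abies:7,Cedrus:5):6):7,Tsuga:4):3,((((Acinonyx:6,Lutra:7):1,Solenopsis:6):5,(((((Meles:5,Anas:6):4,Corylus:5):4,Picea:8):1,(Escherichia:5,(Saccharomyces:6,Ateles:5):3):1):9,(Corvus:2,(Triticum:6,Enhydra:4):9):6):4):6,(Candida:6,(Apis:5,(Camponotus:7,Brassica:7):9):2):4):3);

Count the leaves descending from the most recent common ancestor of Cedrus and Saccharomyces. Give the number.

The MRCA of Cedrus and Saccharomyces is the root, so the clade is the entire tree.
That clade contains 22 terminal taxa: Abies, Acinonyx, Anas, Apis, Ateles, Brassica, Camponotus, Candida, Cedrus, Corvus, Corylus, Enhydra, Escherichia, Glossina, Lutra, Lycaon, Meles, Picea, Saccharomyces, Solenopsis, Triticum, Tsuga.

22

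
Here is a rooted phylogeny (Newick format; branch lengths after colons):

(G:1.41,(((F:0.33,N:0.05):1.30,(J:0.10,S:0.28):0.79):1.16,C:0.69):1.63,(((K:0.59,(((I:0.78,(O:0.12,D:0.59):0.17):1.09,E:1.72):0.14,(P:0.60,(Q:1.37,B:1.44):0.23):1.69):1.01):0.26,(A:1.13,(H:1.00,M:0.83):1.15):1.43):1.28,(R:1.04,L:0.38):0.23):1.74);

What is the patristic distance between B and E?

The path runs B → … → MRCA → … → E; the MRCA is the node subtending (((I,(O,D)),E),(P,(Q,B))).
Branch lengths along that path: 1.44 + 0.23 + 1.69 + 0.14 + 1.72 = 5.22.

5.22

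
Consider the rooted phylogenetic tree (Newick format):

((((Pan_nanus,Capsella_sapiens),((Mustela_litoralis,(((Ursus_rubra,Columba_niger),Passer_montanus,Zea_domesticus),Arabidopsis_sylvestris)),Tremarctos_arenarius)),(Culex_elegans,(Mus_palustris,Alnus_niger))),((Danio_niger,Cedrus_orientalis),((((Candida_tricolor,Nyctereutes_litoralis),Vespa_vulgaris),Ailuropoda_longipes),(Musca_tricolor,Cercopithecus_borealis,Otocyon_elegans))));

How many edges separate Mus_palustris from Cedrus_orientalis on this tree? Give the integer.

The MRCA of Mus_palustris and Cedrus_orientalis is the root of the tree.
From Mus_palustris up to that node: 4 branches. From Cedrus_orientalis up to the same node: 3 branches. Total: 4 + 3 = 7.

7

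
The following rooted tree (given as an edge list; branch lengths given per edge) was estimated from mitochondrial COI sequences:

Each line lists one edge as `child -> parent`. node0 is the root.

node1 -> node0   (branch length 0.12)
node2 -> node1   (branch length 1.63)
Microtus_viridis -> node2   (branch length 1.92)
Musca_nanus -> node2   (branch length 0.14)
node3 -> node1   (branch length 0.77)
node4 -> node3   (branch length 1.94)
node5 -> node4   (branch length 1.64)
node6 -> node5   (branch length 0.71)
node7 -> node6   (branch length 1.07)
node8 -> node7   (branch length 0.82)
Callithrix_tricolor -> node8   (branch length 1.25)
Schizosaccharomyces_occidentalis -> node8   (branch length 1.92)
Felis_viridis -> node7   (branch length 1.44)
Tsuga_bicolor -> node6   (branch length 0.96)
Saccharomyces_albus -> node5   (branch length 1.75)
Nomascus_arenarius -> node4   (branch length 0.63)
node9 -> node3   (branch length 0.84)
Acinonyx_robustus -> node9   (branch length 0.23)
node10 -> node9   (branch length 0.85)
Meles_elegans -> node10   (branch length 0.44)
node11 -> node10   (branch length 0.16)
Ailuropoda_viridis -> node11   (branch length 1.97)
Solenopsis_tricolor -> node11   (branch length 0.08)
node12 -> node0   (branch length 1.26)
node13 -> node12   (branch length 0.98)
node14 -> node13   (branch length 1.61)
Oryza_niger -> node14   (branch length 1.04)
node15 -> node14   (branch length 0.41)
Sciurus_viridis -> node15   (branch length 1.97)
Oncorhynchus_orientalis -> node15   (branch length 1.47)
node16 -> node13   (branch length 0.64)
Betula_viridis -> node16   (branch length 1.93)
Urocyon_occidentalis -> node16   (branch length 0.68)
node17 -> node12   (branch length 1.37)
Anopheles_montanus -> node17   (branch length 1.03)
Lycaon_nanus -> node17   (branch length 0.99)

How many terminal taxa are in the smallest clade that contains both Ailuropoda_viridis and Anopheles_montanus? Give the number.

The MRCA of Ailuropoda_viridis and Anopheles_montanus is the root, so the clade is the entire tree.
That clade contains 19 terminal taxa: Acinonyx_robustus, Ailuropoda_viridis, Anopheles_montanus, Betula_viridis, Callithrix_tricolor, Felis_viridis, Lycaon_nanus, Meles_elegans, Microtus_viridis, Musca_nanus, Nomascus_arenarius, Oncorhynchus_orientalis, Oryza_niger, Saccharomyces_albus, Schizosaccharomyces_occidentalis, Sciurus_viridis, Solenopsis_tricolor, Tsuga_bicolor, Urocyon_occidentalis.

19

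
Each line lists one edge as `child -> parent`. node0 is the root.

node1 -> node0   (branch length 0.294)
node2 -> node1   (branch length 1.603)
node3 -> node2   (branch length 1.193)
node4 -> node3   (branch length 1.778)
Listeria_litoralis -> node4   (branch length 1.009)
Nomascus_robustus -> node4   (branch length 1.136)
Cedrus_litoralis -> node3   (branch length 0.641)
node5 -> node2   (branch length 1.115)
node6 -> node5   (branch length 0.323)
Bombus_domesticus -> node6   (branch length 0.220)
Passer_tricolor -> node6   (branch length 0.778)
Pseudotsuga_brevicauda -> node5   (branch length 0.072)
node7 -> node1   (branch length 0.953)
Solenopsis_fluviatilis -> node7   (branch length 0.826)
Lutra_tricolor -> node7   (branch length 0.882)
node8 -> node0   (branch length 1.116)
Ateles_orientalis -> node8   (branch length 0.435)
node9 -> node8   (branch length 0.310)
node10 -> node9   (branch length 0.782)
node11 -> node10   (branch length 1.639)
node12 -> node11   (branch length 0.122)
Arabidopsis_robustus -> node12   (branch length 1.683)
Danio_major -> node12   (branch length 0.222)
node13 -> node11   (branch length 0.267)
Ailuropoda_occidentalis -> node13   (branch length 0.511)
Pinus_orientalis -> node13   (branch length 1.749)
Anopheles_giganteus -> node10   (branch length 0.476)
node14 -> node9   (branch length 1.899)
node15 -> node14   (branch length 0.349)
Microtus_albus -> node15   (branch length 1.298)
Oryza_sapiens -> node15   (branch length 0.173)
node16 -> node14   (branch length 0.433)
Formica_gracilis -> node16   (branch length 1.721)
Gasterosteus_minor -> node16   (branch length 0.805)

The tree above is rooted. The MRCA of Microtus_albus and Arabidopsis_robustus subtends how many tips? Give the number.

The MRCA of Microtus_albus and Arabidopsis_robustus is the node subtending ((((Arabidopsis_robustus,Danio_major),(Ailuropoda_occidentalis,Pinus_orientalis)),Anopheles_giganteus),((Microtus_albus,Oryza_sapiens),(Formica_gracilis,Gasterosteus_minor))).
That clade contains 9 terminal taxa: Ailuropoda_occidentalis, Anopheles_giganteus, Arabidopsis_robustus, Danio_major, Formica_gracilis, Gasterosteus_minor, Microtus_albus, Oryza_sapiens, Pinus_orientalis.

9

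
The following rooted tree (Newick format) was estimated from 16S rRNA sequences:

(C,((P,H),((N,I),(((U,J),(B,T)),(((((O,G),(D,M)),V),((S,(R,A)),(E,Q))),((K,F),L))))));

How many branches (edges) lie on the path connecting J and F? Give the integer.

The MRCA of J and F is the node subtending (((U,J),(B,T)),(((((O,G),(D,M)),V),((S,(R,A)),(E,Q))),((K,F),L))).
From J up to that node: 3 branches. From F up to the same node: 4 branches. Total: 3 + 4 = 7.

7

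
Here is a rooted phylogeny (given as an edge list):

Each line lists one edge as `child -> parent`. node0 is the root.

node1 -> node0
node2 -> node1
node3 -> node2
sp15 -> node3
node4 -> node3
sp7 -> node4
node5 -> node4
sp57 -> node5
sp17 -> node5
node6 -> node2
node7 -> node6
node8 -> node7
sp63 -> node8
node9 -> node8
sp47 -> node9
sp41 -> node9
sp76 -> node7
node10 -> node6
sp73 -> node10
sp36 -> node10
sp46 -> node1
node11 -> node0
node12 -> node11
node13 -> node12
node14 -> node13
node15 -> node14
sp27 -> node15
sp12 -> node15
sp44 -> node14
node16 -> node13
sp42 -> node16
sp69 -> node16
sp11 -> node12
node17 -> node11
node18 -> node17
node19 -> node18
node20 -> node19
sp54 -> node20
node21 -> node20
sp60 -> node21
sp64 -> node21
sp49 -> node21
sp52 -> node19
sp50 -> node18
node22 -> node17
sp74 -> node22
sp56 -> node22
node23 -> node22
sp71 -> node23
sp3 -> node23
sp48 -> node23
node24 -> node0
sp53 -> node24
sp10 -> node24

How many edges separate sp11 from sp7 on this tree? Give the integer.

8

The MRCA of sp11 and sp7 is the root of the tree.
From sp11 up to that node: 3 branches. From sp7 up to the same node: 5 branches. Total: 3 + 5 = 8.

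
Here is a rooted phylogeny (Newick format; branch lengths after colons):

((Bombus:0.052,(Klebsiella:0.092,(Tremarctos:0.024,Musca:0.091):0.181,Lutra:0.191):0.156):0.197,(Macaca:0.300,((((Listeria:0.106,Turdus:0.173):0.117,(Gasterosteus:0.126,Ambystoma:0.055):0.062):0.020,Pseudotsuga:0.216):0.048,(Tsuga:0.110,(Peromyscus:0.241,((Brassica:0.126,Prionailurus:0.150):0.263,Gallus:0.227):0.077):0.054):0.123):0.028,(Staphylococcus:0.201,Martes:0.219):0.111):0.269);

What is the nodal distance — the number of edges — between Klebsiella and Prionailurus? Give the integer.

10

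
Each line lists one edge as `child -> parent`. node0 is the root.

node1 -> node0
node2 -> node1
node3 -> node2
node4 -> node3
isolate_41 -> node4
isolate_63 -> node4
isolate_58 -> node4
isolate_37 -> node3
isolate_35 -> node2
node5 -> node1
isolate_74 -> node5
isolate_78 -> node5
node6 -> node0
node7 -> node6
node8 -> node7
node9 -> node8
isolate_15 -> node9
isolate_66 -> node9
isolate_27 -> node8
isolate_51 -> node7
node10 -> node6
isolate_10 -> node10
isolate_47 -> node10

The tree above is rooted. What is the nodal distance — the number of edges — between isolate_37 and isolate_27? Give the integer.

The MRCA of isolate_37 and isolate_27 is the root of the tree.
From isolate_37 up to that node: 4 branches. From isolate_27 up to the same node: 4 branches. Total: 4 + 4 = 8.

8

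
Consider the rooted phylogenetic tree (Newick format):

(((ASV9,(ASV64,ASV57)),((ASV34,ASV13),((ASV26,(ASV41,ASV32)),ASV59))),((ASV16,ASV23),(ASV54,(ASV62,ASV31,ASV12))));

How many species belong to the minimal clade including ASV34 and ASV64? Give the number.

9

The MRCA of ASV34 and ASV64 is the node subtending ((ASV9,(ASV64,ASV57)),((ASV34,ASV13),((ASV26,(ASV41,ASV32)),ASV59))).
That clade contains 9 terminal taxa: ASV13, ASV26, ASV32, ASV34, ASV41, ASV57, ASV59, ASV64, ASV9.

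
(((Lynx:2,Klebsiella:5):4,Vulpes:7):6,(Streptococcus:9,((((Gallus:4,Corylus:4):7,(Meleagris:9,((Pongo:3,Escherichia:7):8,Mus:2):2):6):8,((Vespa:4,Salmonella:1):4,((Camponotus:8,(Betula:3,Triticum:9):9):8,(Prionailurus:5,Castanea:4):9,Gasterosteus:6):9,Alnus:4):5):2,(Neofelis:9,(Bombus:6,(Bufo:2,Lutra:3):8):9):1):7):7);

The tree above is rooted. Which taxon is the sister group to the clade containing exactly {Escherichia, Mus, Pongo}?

Meleagris

The clade containing exactly {Escherichia, Mus, Pongo} attaches to the tree at the node subtending (Meleagris,((Pongo,Escherichia),Mus)).
The other lineage descending from that same node — the sister group — is the single tip Meleagris.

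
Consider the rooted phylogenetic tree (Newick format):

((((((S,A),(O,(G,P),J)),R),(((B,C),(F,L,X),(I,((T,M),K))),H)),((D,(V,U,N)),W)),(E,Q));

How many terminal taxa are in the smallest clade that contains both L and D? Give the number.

The MRCA of L and D is the node subtending (((((S,A),(O,(G,P),J)),R),(((B,C),(F,L,X),(I,((T,M),K))),H)),((D,(V,U,N)),W)).
That clade contains 22 terminal taxa: A, B, C, D, F, G, H, I, J, K, L, M, N, O, P, R, S, T, U, V, W, X.

22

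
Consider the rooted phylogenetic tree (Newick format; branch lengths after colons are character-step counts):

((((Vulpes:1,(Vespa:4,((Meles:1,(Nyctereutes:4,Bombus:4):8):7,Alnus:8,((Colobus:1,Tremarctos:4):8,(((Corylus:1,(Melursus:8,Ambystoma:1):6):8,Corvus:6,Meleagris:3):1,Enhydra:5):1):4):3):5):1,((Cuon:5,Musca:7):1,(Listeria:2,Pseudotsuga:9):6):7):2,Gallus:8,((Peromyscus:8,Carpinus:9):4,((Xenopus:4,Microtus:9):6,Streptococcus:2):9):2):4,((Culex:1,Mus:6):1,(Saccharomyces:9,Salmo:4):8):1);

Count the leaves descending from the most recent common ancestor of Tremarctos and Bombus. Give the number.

12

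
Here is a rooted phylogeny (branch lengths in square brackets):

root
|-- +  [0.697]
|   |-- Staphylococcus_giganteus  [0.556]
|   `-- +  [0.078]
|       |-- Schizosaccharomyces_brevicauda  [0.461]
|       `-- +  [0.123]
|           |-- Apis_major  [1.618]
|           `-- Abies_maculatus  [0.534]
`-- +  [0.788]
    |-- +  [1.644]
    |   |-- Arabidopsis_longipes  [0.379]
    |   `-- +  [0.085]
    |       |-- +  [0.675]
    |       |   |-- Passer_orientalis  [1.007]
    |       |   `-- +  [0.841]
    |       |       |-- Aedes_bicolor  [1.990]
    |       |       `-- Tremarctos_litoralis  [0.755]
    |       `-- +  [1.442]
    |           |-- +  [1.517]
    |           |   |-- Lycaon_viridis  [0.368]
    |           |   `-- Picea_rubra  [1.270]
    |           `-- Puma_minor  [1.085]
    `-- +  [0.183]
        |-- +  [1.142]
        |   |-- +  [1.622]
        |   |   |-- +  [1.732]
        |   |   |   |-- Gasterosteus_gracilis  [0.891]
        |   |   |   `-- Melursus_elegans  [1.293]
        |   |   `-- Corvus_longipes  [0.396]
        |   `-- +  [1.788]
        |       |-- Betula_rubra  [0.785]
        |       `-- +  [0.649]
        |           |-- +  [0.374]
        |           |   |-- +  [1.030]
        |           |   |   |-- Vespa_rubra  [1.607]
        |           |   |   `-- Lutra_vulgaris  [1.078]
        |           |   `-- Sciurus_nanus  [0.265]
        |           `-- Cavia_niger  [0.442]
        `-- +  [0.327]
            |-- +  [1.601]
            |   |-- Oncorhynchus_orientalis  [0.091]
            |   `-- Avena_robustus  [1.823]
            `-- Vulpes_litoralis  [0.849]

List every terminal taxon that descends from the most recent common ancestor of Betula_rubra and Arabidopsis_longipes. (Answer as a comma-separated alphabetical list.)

Tracing Betula_rubra: it sits inside (Betula_rubra,(((Vespa_rubra,Lutra_vulgaris),Sciurus_nanus),Cavia_niger)).
Tracing Arabidopsis_longipes: it sits inside (Arabidopsis_longipes,((Passer_orientalis,(Aedes_bicolor,Tremarctos_litoralis)),((Lycaon_viridis,Picea_rubra),Puma_minor))).
The smallest clade enclosing both is ((Arabidopsis_longipes,((Passer_orientalis,(Aedes_bicolor,Tremarctos_litoralis)),((Lycaon_viridis,Picea_rubra),Puma_minor))),((((Gasterosteus_gracilis,Melursus_elegans),Corvus_longipes),(Betula_rubra,(((Vespa_rubra,Lutra_vulgaris),Sciurus_nanus),Cavia_niger))),((Oncorhynchus_orientalis,Avena_robustus),Vulpes_litoralis))); the answer is its 18 terminal taxa in alphabetical order.

Aedes_bicolor, Arabidopsis_longipes, Avena_robustus, Betula_rubra, Cavia_niger, Corvus_longipes, Gasterosteus_gracilis, Lutra_vulgaris, Lycaon_viridis, Melursus_elegans, Oncorhynchus_orientalis, Passer_orientalis, Picea_rubra, Puma_minor, Sciurus_nanus, Tremarctos_litoralis, Vespa_rubra, Vulpes_litoralis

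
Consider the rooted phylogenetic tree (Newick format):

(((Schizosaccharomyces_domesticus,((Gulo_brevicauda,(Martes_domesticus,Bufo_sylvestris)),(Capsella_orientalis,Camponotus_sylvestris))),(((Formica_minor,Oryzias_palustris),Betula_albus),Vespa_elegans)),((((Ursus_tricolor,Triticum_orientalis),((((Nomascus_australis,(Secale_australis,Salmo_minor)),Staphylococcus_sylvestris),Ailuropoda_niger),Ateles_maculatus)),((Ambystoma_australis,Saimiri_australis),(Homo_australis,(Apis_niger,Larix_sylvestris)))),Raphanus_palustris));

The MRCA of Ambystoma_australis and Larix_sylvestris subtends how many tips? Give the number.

5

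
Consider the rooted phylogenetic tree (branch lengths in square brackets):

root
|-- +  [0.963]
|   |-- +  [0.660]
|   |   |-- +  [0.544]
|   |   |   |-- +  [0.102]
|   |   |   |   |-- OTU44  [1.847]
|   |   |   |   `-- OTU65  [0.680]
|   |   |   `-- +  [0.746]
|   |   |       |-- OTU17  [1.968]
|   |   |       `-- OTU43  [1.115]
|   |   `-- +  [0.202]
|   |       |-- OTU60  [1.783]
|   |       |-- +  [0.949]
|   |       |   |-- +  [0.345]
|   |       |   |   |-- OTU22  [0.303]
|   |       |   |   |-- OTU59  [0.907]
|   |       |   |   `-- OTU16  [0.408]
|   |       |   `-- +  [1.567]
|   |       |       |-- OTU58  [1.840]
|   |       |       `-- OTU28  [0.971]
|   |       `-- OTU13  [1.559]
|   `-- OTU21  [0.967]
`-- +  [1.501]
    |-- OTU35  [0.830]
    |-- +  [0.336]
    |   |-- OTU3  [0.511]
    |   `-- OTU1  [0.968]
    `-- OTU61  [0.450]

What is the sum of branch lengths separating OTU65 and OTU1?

5.754

The path runs OTU65 → … → MRCA → … → OTU1; the MRCA is the root of the tree.
Branch lengths along that path: 0.680 + 0.102 + 0.544 + 0.660 + 0.963 + 1.501 + 0.336 + 0.968 = 5.754.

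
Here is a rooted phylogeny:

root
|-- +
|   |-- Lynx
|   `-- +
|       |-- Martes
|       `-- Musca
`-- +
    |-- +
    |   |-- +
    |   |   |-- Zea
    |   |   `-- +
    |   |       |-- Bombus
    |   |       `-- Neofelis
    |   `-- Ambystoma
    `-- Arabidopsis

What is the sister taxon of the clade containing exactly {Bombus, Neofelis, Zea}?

The clade containing exactly {Bombus, Neofelis, Zea} attaches to the tree at the node subtending ((Zea,(Bombus,Neofelis)),Ambystoma).
The other lineage descending from that same node — the sister group — is the single tip Ambystoma.

Ambystoma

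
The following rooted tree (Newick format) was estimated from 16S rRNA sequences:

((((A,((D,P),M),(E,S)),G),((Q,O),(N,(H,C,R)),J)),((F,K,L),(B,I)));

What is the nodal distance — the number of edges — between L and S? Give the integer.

The MRCA of L and S is the root of the tree.
From L up to that node: 3 branches. From S up to the same node: 5 branches. Total: 3 + 5 = 8.

8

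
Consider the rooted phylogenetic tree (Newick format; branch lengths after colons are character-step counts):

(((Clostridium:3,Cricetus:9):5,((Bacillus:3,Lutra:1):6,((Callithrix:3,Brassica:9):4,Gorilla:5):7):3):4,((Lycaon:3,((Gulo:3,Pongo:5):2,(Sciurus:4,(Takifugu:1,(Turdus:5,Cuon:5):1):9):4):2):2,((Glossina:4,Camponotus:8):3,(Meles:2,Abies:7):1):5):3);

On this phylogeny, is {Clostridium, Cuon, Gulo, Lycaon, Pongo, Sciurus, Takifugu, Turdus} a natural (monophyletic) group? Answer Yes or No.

No

The MRCA of the listed taxa is the root, so the smallest clade containing them is the whole tree.
That clade also contains Abies, Bacillus, Brassica, Callithrix, Camponotus, Cricetus, Glossina, Gorilla, Lutra, Meles, which are not in the proposed group, so the group is not monophyletic.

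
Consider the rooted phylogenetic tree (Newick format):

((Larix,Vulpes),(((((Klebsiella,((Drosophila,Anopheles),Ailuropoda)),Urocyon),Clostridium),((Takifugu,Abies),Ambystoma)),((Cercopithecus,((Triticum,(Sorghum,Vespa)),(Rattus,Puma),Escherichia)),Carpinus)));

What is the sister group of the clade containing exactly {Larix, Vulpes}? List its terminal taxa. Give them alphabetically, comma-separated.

The clade containing exactly {Larix, Vulpes} attaches directly to the root of the tree.
The other lineage descending from that same node — the sister group — is (((((Klebsiella,((Drosophila,Anopheles),Ailuropoda)),Urocyon),Clostridium),((Takifugu,Abies),Ambystoma)),((Cercopithecus,((Triticum,(Sorghum,Vespa)),(Rattus,Puma),Escherichia)),Carpinus)); its 17 tips in alphabetical order are the answer.

Abies, Ailuropoda, Ambystoma, Anopheles, Carpinus, Cercopithecus, Clostridium, Drosophila, Escherichia, Klebsiella, Puma, Rattus, Sorghum, Takifugu, Triticum, Urocyon, Vespa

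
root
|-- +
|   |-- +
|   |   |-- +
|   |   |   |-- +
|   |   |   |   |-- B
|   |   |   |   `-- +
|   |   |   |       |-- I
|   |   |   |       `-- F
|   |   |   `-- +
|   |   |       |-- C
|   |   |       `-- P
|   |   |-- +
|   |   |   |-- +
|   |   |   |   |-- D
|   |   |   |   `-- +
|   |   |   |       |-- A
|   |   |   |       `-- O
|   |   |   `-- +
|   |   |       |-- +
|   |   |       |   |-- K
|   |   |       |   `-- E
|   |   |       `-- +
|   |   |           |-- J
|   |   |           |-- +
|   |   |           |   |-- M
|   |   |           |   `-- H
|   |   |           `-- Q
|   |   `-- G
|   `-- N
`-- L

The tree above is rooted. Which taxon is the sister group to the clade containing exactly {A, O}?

The clade containing exactly {A, O} attaches to the tree at the node subtending (D,(A,O)).
The other lineage descending from that same node — the sister group — is the single tip D.

D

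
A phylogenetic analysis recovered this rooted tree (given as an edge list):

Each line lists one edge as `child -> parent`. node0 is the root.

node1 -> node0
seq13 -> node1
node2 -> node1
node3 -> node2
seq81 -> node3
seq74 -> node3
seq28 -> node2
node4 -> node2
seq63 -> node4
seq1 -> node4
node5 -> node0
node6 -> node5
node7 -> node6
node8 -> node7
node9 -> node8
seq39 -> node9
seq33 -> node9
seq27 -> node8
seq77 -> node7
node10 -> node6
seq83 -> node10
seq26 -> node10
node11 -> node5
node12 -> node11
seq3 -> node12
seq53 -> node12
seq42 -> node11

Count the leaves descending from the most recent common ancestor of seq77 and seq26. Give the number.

The MRCA of seq77 and seq26 is the node subtending ((((seq39,seq33),seq27),seq77),(seq83,seq26)).
That clade contains 6 terminal taxa: seq26, seq27, seq33, seq39, seq77, seq83.

6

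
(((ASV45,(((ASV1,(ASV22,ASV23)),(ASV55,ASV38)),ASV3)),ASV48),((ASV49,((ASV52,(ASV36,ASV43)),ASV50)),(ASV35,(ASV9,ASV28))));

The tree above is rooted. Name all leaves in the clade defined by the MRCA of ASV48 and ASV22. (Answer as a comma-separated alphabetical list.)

ASV1, ASV22, ASV23, ASV3, ASV38, ASV45, ASV48, ASV55

Tracing ASV48: it sits inside ((ASV45,(((ASV1,(ASV22,ASV23)),(ASV55,ASV38)),ASV3)),ASV48).
Tracing ASV22: it sits inside (ASV22,ASV23).
The smallest clade enclosing both is ((ASV45,(((ASV1,(ASV22,ASV23)),(ASV55,ASV38)),ASV3)),ASV48); the answer is its 8 terminal taxa in alphabetical order.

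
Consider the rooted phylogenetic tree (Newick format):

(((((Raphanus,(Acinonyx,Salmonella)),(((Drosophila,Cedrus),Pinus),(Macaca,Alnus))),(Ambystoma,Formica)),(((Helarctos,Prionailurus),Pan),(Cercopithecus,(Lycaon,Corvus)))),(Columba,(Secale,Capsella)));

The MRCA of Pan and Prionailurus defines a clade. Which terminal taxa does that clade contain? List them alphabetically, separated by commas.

Tracing Pan: it sits inside ((Helarctos,Prionailurus),Pan).
Tracing Prionailurus: it sits inside (Helarctos,Prionailurus).
The smallest clade enclosing both is ((Helarctos,Prionailurus),Pan); the answer is its 3 terminal taxa in alphabetical order.

Helarctos, Pan, Prionailurus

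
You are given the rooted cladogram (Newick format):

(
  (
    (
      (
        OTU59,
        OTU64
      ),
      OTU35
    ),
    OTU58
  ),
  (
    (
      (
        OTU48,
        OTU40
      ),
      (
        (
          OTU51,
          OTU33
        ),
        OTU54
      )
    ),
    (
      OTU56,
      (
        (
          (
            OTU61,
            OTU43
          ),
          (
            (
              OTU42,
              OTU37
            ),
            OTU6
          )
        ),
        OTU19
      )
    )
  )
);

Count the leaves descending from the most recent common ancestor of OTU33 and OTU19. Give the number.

The MRCA of OTU33 and OTU19 is the node subtending (((OTU48,OTU40),((OTU51,OTU33),OTU54)),(OTU56,(((OTU61,OTU43),((OTU42,OTU37),OTU6)),OTU19))).
That clade contains 12 terminal taxa: OTU19, OTU33, OTU37, OTU40, OTU42, OTU43, OTU48, OTU51, OTU54, OTU56, OTU6, OTU61.

12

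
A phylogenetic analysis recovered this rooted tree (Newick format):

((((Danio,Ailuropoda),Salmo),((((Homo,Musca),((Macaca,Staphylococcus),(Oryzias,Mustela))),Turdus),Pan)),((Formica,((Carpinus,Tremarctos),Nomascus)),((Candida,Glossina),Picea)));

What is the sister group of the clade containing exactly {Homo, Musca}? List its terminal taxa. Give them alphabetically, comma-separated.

Macaca, Mustela, Oryzias, Staphylococcus

The clade containing exactly {Homo, Musca} attaches to the tree at the node subtending ((Homo,Musca),((Macaca,Staphylococcus),(Oryzias,Mustela))).
The other lineage descending from that same node — the sister group — is ((Macaca,Staphylococcus),(Oryzias,Mustela)); its 4 tips in alphabetical order are the answer.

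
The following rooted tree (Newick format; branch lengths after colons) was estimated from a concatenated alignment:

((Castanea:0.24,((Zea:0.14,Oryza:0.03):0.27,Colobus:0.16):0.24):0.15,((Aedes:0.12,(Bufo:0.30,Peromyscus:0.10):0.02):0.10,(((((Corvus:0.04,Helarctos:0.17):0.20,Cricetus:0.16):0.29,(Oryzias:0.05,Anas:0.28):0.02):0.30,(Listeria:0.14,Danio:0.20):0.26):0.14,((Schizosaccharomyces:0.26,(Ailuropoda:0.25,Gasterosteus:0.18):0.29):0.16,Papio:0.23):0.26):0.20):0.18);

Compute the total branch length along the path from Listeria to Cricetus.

1.15

The path runs Listeria → … → MRCA → … → Cricetus; the MRCA is the node subtending ((((Corvus,Helarctos),Cricetus),(Oryzias,Anas)),(Listeria,Danio)).
Branch lengths along that path: 0.14 + 0.26 + 0.30 + 0.29 + 0.16 = 1.15.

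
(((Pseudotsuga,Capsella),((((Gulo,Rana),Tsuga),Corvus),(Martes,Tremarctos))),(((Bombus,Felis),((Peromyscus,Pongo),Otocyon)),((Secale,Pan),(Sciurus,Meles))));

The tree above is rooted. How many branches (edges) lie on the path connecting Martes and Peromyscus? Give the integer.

9

The MRCA of Martes and Peromyscus is the root of the tree.
From Martes up to that node: 4 branches. From Peromyscus up to the same node: 5 branches. Total: 4 + 5 = 9.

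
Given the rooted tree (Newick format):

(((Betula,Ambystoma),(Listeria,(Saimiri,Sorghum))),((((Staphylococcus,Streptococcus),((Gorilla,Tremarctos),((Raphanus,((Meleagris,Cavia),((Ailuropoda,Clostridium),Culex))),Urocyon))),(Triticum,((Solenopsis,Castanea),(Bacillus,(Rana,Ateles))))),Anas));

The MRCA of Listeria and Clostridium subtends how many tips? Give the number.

23

The MRCA of Listeria and Clostridium is the root, so the clade is the entire tree.
That clade contains 23 terminal taxa: Ailuropoda, Ambystoma, Anas, Ateles, Bacillus, Betula, Castanea, Cavia, Clostridium, Culex, Gorilla, Listeria, Meleagris, Rana, Raphanus, Saimiri, Solenopsis, Sorghum, Staphylococcus, Streptococcus, Tremarctos, Triticum, Urocyon.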